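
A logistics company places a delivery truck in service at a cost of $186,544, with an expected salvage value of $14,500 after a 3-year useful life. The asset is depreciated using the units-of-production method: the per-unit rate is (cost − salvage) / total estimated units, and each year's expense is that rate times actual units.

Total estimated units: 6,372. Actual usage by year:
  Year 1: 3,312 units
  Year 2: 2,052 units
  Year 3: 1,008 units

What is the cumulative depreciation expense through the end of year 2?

$144,828

Depreciable base = $186,544 − $14,500 = $172,044.
Rate = $172,044 / 6,372 units = $27 per unit.
Year 1: 3,312 × $27 = $89,424. Book value $97,120.
Year 2: 2,052 × $27 = $55,404. Book value $41,716.
Accumulated through year 2 = $186,544 − $41,716 = $144,828.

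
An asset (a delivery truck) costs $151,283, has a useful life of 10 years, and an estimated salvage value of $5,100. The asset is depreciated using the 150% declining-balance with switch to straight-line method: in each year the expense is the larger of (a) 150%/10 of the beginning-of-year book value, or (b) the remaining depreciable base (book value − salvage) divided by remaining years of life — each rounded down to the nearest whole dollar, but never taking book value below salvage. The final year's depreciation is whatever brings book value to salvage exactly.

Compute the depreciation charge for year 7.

$12,312

Depreciable base = $151,283 − $5,100 = $146,183.
Year 1: DB = ⌊$151,283 × 150%/10⌋ = $22,692; SL = ⌊$146,183/10⌋ = $14,618 → take DB $22,692. Book value $128,591.
Year 2: DB = ⌊$128,591 × 150%/10⌋ = $19,288; SL = ⌊$123,491/9⌋ = $13,721 → take DB $19,288. Book value $109,303.
Year 3: DB = ⌊$109,303 × 150%/10⌋ = $16,395; SL = ⌊$104,203/8⌋ = $13,025 → take DB $16,395. Book value $92,908.
Year 4: DB = ⌊$92,908 × 150%/10⌋ = $13,936; SL = ⌊$87,808/7⌋ = $12,544 → take DB $13,936. Book value $78,972.
Year 5: DB = ⌊$78,972 × 150%/10⌋ = $11,845; SL = ⌊$73,872/6⌋ = $12,312 → take SL $12,312. Book value $66,660.
Year 6: DB = ⌊$66,660 × 150%/10⌋ = $9,999; SL = ⌊$61,560/5⌋ = $12,312 → take SL $12,312. Book value $54,348.
Year 7: DB = ⌊$54,348 × 150%/10⌋ = $8,152; SL = ⌊$49,248/4⌋ = $12,312 → take SL $12,312. Book value $42,036.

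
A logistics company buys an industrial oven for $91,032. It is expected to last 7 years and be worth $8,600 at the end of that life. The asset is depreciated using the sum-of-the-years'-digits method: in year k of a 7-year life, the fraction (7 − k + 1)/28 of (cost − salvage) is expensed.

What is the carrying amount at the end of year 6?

Depreciable base = $91,032 − $8,600 = $82,432.
Sum of the years' digits = 7+6+5+4+3+2+1 = 28.
Year 1: $82,432 × 7/28 = $20,608. Book value $70,424.
Year 2: $82,432 × 6/28 = $17,664. Book value $52,760.
Year 3: $82,432 × 5/28 = $14,720. Book value $38,040.
Year 4: $82,432 × 4/28 = $11,776. Book value $26,264.
Year 5: $82,432 × 3/28 = $8,832. Book value $17,432.
Year 6: $82,432 × 2/28 = $5,888. Book value $11,544.

$11,544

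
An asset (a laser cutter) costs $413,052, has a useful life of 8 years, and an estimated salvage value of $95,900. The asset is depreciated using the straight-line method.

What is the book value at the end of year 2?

$333,764

Depreciable base = $413,052 − $95,900 = $317,152.
Annual expense = $317,152 / 8 = $39,644.
End of year 1: book value $373,408.
End of year 2: book value $333,764.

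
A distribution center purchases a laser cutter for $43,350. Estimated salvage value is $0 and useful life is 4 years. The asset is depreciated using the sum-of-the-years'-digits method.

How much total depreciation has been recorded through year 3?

$39,015

Depreciable base = $43,350 − $0 = $43,350.
Sum of the years' digits = 4+3+2+1 = 10.
Year 1: $43,350 × 4/10 = $17,340. Book value $26,010.
Year 2: $43,350 × 3/10 = $13,005. Book value $13,005.
Year 3: $43,350 × 2/10 = $8,670. Book value $4,335.
Accumulated through year 3 = $43,350 − $4,335 = $39,015.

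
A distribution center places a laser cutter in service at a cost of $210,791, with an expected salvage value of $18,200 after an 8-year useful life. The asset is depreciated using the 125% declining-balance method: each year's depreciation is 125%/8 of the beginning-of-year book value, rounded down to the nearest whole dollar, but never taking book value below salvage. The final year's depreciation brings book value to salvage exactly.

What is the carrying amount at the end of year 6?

$76,059

Depreciable base = $210,791 − $18,200 = $192,591.
Year 1: ⌊$210,791 × 125%/8⌋ = $32,936. Book value $177,855.
Year 2: ⌊$177,855 × 125%/8⌋ = $27,789. Book value $150,066.
Year 3: ⌊$150,066 × 125%/8⌋ = $23,447. Book value $126,619.
Year 4: ⌊$126,619 × 125%/8⌋ = $19,784. Book value $106,835.
Year 5: ⌊$106,835 × 125%/8⌋ = $16,692. Book value $90,143.
Year 6: ⌊$90,143 × 125%/8⌋ = $14,084. Book value $76,059.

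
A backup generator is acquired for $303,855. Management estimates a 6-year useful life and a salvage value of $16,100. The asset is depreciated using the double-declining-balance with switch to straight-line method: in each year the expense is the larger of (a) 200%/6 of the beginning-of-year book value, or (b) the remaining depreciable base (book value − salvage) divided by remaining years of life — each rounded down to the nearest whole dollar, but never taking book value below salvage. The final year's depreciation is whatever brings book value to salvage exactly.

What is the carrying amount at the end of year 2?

$135,047

Depreciable base = $303,855 − $16,100 = $287,755.
Year 1: DB = ⌊$303,855 × 200%/6⌋ = $101,285; SL = ⌊$287,755/6⌋ = $47,959 → take DB $101,285. Book value $202,570.
Year 2: DB = ⌊$202,570 × 200%/6⌋ = $67,523; SL = ⌊$186,470/5⌋ = $37,294 → take DB $67,523. Book value $135,047.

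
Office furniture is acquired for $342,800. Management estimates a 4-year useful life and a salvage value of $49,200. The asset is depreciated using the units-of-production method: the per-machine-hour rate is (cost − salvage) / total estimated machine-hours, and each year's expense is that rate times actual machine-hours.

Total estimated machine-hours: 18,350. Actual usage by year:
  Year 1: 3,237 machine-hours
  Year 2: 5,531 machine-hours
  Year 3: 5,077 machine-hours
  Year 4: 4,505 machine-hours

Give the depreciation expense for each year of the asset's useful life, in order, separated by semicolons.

Depreciable base = $342,800 − $49,200 = $293,600.
Rate = $293,600 / 18,350 machine-hours = $16 per machine-hour.
Year 1: 3,237 × $16 = $51,792. Book value $291,008.
Year 2: 5,531 × $16 = $88,496. Book value $202,512.
Year 3: 5,077 × $16 = $81,232. Book value $121,280.
Year 4: 4,505 × $16 = $72,080. Book value $49,200.

$51,792; $88,496; $81,232; $72,080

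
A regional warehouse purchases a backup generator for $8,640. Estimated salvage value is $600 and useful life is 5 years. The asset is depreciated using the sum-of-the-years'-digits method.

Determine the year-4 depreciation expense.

$1,072

Depreciable base = $8,640 − $600 = $8,040.
Sum of the years' digits = 5+4+3+2+1 = 15.
Year 1: $8,040 × 5/15 = $2,680. Book value $5,960.
Year 2: $8,040 × 4/15 = $2,144. Book value $3,816.
Year 3: $8,040 × 3/15 = $1,608. Book value $2,208.
Year 4: $8,040 × 2/15 = $1,072. Book value $1,136.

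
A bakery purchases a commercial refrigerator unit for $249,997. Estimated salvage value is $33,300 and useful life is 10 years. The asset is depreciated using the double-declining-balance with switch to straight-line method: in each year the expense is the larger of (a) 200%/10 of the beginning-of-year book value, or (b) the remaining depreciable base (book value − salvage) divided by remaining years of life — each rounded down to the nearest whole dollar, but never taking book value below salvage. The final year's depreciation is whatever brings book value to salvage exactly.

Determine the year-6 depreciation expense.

$16,384

Depreciable base = $249,997 − $33,300 = $216,697.
Year 1: DB = ⌊$249,997 × 200%/10⌋ = $49,999; SL = ⌊$216,697/10⌋ = $21,669 → take DB $49,999. Book value $199,998.
Year 2: DB = ⌊$199,998 × 200%/10⌋ = $39,999; SL = ⌊$166,698/9⌋ = $18,522 → take DB $39,999. Book value $159,999.
Year 3: DB = ⌊$159,999 × 200%/10⌋ = $31,999; SL = ⌊$126,699/8⌋ = $15,837 → take DB $31,999. Book value $128,000.
Year 4: DB = ⌊$128,000 × 200%/10⌋ = $25,600; SL = ⌊$94,700/7⌋ = $13,528 → take DB $25,600. Book value $102,400.
Year 5: DB = ⌊$102,400 × 200%/10⌋ = $20,480; SL = ⌊$69,100/6⌋ = $11,516 → take DB $20,480. Book value $81,920.
Year 6: DB = ⌊$81,920 × 200%/10⌋ = $16,384; SL = ⌊$48,620/5⌋ = $9,724 → take DB $16,384. Book value $65,536.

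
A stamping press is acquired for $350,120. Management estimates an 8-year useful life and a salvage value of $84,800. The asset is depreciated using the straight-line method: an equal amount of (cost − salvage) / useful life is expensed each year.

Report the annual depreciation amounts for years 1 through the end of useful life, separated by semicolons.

Depreciable base = $350,120 − $84,800 = $265,320.
Annual expense = $265,320 / 8 = $33,165.
End of year 1: book value $316,955.
End of year 2: book value $283,790.
End of year 3: book value $250,625.
End of year 4: book value $217,460.
End of year 5: book value $184,295.
End of year 6: book value $151,130.
End of year 7: book value $117,965.
End of year 8: book value $84,800.

$33,165; $33,165; $33,165; $33,165; $33,165; $33,165; $33,165; $33,165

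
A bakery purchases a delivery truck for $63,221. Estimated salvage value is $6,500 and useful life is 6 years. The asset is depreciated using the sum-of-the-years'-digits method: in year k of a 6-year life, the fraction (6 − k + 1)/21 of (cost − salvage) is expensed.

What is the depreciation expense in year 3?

Depreciable base = $63,221 − $6,500 = $56,721.
Sum of the years' digits = 6+5+4+3+2+1 = 21.
Year 1: $56,721 × 6/21 = $16,206. Book value $47,015.
Year 2: $56,721 × 5/21 = $13,505. Book value $33,510.
Year 3: $56,721 × 4/21 = $10,804. Book value $22,706.

$10,804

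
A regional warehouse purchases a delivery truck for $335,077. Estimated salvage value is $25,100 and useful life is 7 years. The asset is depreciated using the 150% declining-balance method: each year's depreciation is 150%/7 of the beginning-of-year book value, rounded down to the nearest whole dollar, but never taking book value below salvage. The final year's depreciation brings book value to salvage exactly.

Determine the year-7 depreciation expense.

Depreciable base = $335,077 − $25,100 = $309,977.
Year 1: ⌊$335,077 × 150%/7⌋ = $71,802. Book value $263,275.
Year 2: ⌊$263,275 × 150%/7⌋ = $56,416. Book value $206,859.
Year 3: ⌊$206,859 × 150%/7⌋ = $44,326. Book value $162,533.
Year 4: ⌊$162,533 × 150%/7⌋ = $34,828. Book value $127,705.
Year 5: ⌊$127,705 × 150%/7⌋ = $27,365. Book value $100,340.
Year 6: ⌊$100,340 × 150%/7⌋ = $21,501. Book value $78,839.
Year 7 (final): $78,839 − $25,100 = $53,739. Book value $25,100.

$53,739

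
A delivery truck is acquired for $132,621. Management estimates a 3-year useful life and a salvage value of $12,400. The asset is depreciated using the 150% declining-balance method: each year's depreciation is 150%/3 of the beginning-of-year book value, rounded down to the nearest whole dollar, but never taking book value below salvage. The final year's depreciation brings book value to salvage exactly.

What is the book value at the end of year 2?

$33,156

Depreciable base = $132,621 − $12,400 = $120,221.
Year 1: ⌊$132,621 × 150%/3⌋ = $66,310. Book value $66,311.
Year 2: ⌊$66,311 × 150%/3⌋ = $33,155. Book value $33,156.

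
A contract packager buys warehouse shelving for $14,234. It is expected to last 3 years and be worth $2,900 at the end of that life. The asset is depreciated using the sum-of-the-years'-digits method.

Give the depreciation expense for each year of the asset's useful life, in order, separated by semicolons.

$5,667; $3,778; $1,889

Depreciable base = $14,234 − $2,900 = $11,334.
Sum of the years' digits = 3+2+1 = 6.
Year 1: $11,334 × 3/6 = $5,667. Book value $8,567.
Year 2: $11,334 × 2/6 = $3,778. Book value $4,789.
Year 3: $11,334 × 1/6 = $1,889. Book value $2,900.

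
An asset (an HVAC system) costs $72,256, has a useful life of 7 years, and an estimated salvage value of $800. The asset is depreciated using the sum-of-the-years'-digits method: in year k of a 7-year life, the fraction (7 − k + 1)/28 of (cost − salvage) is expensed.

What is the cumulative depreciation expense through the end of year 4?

$56,144

Depreciable base = $72,256 − $800 = $71,456.
Sum of the years' digits = 7+6+5+4+3+2+1 = 28.
Year 1: $71,456 × 7/28 = $17,864. Book value $54,392.
Year 2: $71,456 × 6/28 = $15,312. Book value $39,080.
Year 3: $71,456 × 5/28 = $12,760. Book value $26,320.
Year 4: $71,456 × 4/28 = $10,208. Book value $16,112.
Accumulated through year 4 = $72,256 − $16,112 = $56,144.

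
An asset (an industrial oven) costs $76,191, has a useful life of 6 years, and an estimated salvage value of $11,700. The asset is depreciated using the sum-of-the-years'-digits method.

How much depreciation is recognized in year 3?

Depreciable base = $76,191 − $11,700 = $64,491.
Sum of the years' digits = 6+5+4+3+2+1 = 21.
Year 1: $64,491 × 6/21 = $18,426. Book value $57,765.
Year 2: $64,491 × 5/21 = $15,355. Book value $42,410.
Year 3: $64,491 × 4/21 = $12,284. Book value $30,126.

$12,284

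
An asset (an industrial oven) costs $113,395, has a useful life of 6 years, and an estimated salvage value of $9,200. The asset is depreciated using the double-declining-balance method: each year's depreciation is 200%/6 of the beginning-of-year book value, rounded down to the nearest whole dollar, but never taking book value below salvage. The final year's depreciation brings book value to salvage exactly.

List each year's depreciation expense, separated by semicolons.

$37,798; $25,199; $16,799; $11,199; $7,466; $5,734

Depreciable base = $113,395 − $9,200 = $104,195.
Year 1: ⌊$113,395 × 200%/6⌋ = $37,798. Book value $75,597.
Year 2: ⌊$75,597 × 200%/6⌋ = $25,199. Book value $50,398.
Year 3: ⌊$50,398 × 200%/6⌋ = $16,799. Book value $33,599.
Year 4: ⌊$33,599 × 200%/6⌋ = $11,199. Book value $22,400.
Year 5: ⌊$22,400 × 200%/6⌋ = $7,466. Book value $14,934.
Year 6 (final): $14,934 − $9,200 = $5,734. Book value $9,200.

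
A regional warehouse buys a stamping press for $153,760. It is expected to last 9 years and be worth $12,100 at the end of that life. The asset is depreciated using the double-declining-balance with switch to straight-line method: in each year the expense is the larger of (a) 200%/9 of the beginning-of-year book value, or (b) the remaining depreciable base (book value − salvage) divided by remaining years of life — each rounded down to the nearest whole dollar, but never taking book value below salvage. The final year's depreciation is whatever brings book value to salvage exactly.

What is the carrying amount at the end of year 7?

$26,477

Depreciable base = $153,760 − $12,100 = $141,660.
Year 1: DB = ⌊$153,760 × 200%/9⌋ = $34,168; SL = ⌊$141,660/9⌋ = $15,740 → take DB $34,168. Book value $119,592.
Year 2: DB = ⌊$119,592 × 200%/9⌋ = $26,576; SL = ⌊$107,492/8⌋ = $13,436 → take DB $26,576. Book value $93,016.
Year 3: DB = ⌊$93,016 × 200%/9⌋ = $20,670; SL = ⌊$80,916/7⌋ = $11,559 → take DB $20,670. Book value $72,346.
Year 4: DB = ⌊$72,346 × 200%/9⌋ = $16,076; SL = ⌊$60,246/6⌋ = $10,041 → take DB $16,076. Book value $56,270.
Year 5: DB = ⌊$56,270 × 200%/9⌋ = $12,504; SL = ⌊$44,170/5⌋ = $8,834 → take DB $12,504. Book value $43,766.
Year 6: DB = ⌊$43,766 × 200%/9⌋ = $9,725; SL = ⌊$31,666/4⌋ = $7,916 → take DB $9,725. Book value $34,041.
Year 7: DB = ⌊$34,041 × 200%/9⌋ = $7,564; SL = ⌊$21,941/3⌋ = $7,313 → take DB $7,564. Book value $26,477.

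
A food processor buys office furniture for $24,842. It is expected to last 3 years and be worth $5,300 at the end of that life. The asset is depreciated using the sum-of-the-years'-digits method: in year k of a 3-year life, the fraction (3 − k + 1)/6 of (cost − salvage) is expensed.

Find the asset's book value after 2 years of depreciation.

Depreciable base = $24,842 − $5,300 = $19,542.
Sum of the years' digits = 3+2+1 = 6.
Year 1: $19,542 × 3/6 = $9,771. Book value $15,071.
Year 2: $19,542 × 2/6 = $6,514. Book value $8,557.

$8,557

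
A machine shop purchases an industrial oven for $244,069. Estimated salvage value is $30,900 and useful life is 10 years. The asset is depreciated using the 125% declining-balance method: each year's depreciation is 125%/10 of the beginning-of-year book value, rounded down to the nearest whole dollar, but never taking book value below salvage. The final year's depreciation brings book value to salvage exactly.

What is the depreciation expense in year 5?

$17,883

Depreciable base = $244,069 − $30,900 = $213,169.
Year 1: ⌊$244,069 × 125%/10⌋ = $30,508. Book value $213,561.
Year 2: ⌊$213,561 × 125%/10⌋ = $26,695. Book value $186,866.
Year 3: ⌊$186,866 × 125%/10⌋ = $23,358. Book value $163,508.
Year 4: ⌊$163,508 × 125%/10⌋ = $20,438. Book value $143,070.
Year 5: ⌊$143,070 × 125%/10⌋ = $17,883. Book value $125,187.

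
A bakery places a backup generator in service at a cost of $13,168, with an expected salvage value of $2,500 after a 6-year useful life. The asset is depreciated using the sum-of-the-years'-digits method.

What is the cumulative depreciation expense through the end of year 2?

Depreciable base = $13,168 − $2,500 = $10,668.
Sum of the years' digits = 6+5+4+3+2+1 = 21.
Year 1: $10,668 × 6/21 = $3,048. Book value $10,120.
Year 2: $10,668 × 5/21 = $2,540. Book value $7,580.
Accumulated through year 2 = $13,168 − $7,580 = $5,588.

$5,588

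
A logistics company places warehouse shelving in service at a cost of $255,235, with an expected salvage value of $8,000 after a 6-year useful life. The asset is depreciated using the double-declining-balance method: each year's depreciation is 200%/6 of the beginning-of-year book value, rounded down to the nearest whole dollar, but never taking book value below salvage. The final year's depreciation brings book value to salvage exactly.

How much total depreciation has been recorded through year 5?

$221,623

Depreciable base = $255,235 − $8,000 = $247,235.
Year 1: ⌊$255,235 × 200%/6⌋ = $85,078. Book value $170,157.
Year 2: ⌊$170,157 × 200%/6⌋ = $56,719. Book value $113,438.
Year 3: ⌊$113,438 × 200%/6⌋ = $37,812. Book value $75,626.
Year 4: ⌊$75,626 × 200%/6⌋ = $25,208. Book value $50,418.
Year 5: ⌊$50,418 × 200%/6⌋ = $16,806. Book value $33,612.
Accumulated through year 5 = $255,235 − $33,612 = $221,623.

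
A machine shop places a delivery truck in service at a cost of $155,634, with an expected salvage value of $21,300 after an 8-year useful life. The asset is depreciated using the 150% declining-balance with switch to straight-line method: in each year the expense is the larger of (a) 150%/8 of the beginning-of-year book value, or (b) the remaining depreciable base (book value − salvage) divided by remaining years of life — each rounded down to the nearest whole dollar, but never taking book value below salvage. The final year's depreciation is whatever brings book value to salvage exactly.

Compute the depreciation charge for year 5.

Depreciable base = $155,634 − $21,300 = $134,334.
Year 1: DB = ⌊$155,634 × 150%/8⌋ = $29,181; SL = ⌊$134,334/8⌋ = $16,791 → take DB $29,181. Book value $126,453.
Year 2: DB = ⌊$126,453 × 150%/8⌋ = $23,709; SL = ⌊$105,153/7⌋ = $15,021 → take DB $23,709. Book value $102,744.
Year 3: DB = ⌊$102,744 × 150%/8⌋ = $19,264; SL = ⌊$81,444/6⌋ = $13,574 → take DB $19,264. Book value $83,480.
Year 4: DB = ⌊$83,480 × 150%/8⌋ = $15,652; SL = ⌊$62,180/5⌋ = $12,436 → take DB $15,652. Book value $67,828.
Year 5: DB = ⌊$67,828 × 150%/8⌋ = $12,717; SL = ⌊$46,528/4⌋ = $11,632 → take DB $12,717. Book value $55,111.

$12,717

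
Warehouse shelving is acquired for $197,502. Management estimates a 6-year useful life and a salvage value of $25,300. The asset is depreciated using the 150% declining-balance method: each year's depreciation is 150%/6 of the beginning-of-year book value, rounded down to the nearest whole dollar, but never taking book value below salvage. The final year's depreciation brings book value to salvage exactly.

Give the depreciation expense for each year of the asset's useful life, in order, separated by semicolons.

$49,375; $37,031; $27,774; $20,830; $15,623; $21,569

Depreciable base = $197,502 − $25,300 = $172,202.
Year 1: ⌊$197,502 × 150%/6⌋ = $49,375. Book value $148,127.
Year 2: ⌊$148,127 × 150%/6⌋ = $37,031. Book value $111,096.
Year 3: ⌊$111,096 × 150%/6⌋ = $27,774. Book value $83,322.
Year 4: ⌊$83,322 × 150%/6⌋ = $20,830. Book value $62,492.
Year 5: ⌊$62,492 × 150%/6⌋ = $15,623. Book value $46,869.
Year 6 (final): $46,869 − $25,300 = $21,569. Book value $25,300.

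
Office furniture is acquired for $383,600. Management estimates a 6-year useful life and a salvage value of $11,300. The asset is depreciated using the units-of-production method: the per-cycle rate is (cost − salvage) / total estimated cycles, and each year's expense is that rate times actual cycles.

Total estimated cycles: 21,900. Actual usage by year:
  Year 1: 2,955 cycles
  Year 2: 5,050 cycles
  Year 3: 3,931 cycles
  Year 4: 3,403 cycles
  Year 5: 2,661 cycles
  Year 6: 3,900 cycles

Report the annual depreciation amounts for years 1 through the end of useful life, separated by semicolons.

Depreciable base = $383,600 − $11,300 = $372,300.
Rate = $372,300 / 21,900 cycles = $17 per cycle.
Year 1: 2,955 × $17 = $50,235. Book value $333,365.
Year 2: 5,050 × $17 = $85,850. Book value $247,515.
Year 3: 3,931 × $17 = $66,827. Book value $180,688.
Year 4: 3,403 × $17 = $57,851. Book value $122,837.
Year 5: 2,661 × $17 = $45,237. Book value $77,600.
Year 6: 3,900 × $17 = $66,300. Book value $11,300.

$50,235; $85,850; $66,827; $57,851; $45,237; $66,300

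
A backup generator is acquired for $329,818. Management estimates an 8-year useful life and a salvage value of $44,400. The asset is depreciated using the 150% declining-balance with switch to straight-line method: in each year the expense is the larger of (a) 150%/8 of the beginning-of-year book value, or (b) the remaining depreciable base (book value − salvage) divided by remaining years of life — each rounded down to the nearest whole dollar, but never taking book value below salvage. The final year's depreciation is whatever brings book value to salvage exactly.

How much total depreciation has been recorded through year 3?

Depreciable base = $329,818 − $44,400 = $285,418.
Year 1: DB = ⌊$329,818 × 150%/8⌋ = $61,840; SL = ⌊$285,418/8⌋ = $35,677 → take DB $61,840. Book value $267,978.
Year 2: DB = ⌊$267,978 × 150%/8⌋ = $50,245; SL = ⌊$223,578/7⌋ = $31,939 → take DB $50,245. Book value $217,733.
Year 3: DB = ⌊$217,733 × 150%/8⌋ = $40,824; SL = ⌊$173,333/6⌋ = $28,888 → take DB $40,824. Book value $176,909.
Accumulated through year 3 = $329,818 − $176,909 = $152,909.

$152,909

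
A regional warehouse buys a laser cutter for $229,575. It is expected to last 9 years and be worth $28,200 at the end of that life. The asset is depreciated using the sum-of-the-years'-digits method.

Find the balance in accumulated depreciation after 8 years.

$196,900

Depreciable base = $229,575 − $28,200 = $201,375.
Sum of the years' digits = 9+8+7+6+5+4+3+2+1 = 45.
Year 1: $201,375 × 9/45 = $40,275. Book value $189,300.
Year 2: $201,375 × 8/45 = $35,800. Book value $153,500.
Year 3: $201,375 × 7/45 = $31,325. Book value $122,175.
Year 4: $201,375 × 6/45 = $26,850. Book value $95,325.
Year 5: $201,375 × 5/45 = $22,375. Book value $72,950.
Year 6: $201,375 × 4/45 = $17,900. Book value $55,050.
Year 7: $201,375 × 3/45 = $13,425. Book value $41,625.
Year 8: $201,375 × 2/45 = $8,950. Book value $32,675.
Accumulated through year 8 = $229,575 − $32,675 = $196,900.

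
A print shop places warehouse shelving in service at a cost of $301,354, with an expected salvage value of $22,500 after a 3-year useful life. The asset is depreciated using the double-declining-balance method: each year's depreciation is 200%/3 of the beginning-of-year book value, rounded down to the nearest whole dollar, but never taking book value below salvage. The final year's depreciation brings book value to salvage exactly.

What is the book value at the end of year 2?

$33,484

Depreciable base = $301,354 − $22,500 = $278,854.
Year 1: ⌊$301,354 × 200%/3⌋ = $200,902. Book value $100,452.
Year 2: ⌊$100,452 × 200%/3⌋ = $66,968. Book value $33,484.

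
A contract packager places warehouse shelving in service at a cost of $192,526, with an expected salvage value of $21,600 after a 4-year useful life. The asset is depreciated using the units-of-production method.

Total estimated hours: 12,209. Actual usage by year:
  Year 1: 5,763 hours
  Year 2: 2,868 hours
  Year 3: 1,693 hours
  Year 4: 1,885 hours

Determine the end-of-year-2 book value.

Depreciable base = $192,526 − $21,600 = $170,926.
Rate = $170,926 / 12,209 hours = $14 per hour.
Year 1: 5,763 × $14 = $80,682. Book value $111,844.
Year 2: 2,868 × $14 = $40,152. Book value $71,692.

$71,692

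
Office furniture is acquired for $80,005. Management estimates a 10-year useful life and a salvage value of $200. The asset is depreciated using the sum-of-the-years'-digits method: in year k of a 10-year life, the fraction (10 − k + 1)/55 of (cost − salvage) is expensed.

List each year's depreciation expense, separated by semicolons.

$14,510; $13,059; $11,608; $10,157; $8,706; $7,255; $5,804; $4,353; $2,902; $1,451

Depreciable base = $80,005 − $200 = $79,805.
Sum of the years' digits = 10+9+8+7+6+5+4+3+2+1 = 55.
Year 1: $79,805 × 10/55 = $14,510. Book value $65,495.
Year 2: $79,805 × 9/55 = $13,059. Book value $52,436.
Year 3: $79,805 × 8/55 = $11,608. Book value $40,828.
Year 4: $79,805 × 7/55 = $10,157. Book value $30,671.
Year 5: $79,805 × 6/55 = $8,706. Book value $21,965.
Year 6: $79,805 × 5/55 = $7,255. Book value $14,710.
Year 7: $79,805 × 4/55 = $5,804. Book value $8,906.
Year 8: $79,805 × 3/55 = $4,353. Book value $4,553.
Year 9: $79,805 × 2/55 = $2,902. Book value $1,651.
Year 10: $79,805 × 1/55 = $1,451. Book value $200.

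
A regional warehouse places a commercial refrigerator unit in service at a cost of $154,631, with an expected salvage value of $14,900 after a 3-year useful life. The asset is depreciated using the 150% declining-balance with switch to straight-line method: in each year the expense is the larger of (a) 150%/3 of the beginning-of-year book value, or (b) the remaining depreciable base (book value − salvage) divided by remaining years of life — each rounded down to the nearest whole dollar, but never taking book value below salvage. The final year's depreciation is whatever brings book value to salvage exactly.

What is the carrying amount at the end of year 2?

Depreciable base = $154,631 − $14,900 = $139,731.
Year 1: DB = ⌊$154,631 × 150%/3⌋ = $77,315; SL = ⌊$139,731/3⌋ = $46,577 → take DB $77,315. Book value $77,316.
Year 2: DB = ⌊$77,316 × 150%/3⌋ = $38,658; SL = ⌊$62,416/2⌋ = $31,208 → take DB $38,658. Book value $38,658.

$38,658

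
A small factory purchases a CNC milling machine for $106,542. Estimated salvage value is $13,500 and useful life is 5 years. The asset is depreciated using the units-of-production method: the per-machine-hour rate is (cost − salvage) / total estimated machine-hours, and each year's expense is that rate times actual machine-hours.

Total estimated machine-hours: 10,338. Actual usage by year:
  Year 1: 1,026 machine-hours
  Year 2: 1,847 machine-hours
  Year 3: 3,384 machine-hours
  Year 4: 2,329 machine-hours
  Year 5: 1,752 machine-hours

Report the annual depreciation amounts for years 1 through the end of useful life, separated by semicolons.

$9,234; $16,623; $30,456; $20,961; $15,768

Depreciable base = $106,542 − $13,500 = $93,042.
Rate = $93,042 / 10,338 machine-hours = $9 per machine-hour.
Year 1: 1,026 × $9 = $9,234. Book value $97,308.
Year 2: 1,847 × $9 = $16,623. Book value $80,685.
Year 3: 3,384 × $9 = $30,456. Book value $50,229.
Year 4: 2,329 × $9 = $20,961. Book value $29,268.
Year 5: 1,752 × $9 = $15,768. Book value $13,500.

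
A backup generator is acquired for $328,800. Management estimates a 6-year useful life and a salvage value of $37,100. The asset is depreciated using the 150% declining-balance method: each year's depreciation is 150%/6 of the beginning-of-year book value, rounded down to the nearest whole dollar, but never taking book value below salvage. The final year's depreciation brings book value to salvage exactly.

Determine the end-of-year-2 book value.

$184,950

Depreciable base = $328,800 − $37,100 = $291,700.
Year 1: ⌊$328,800 × 150%/6⌋ = $82,200. Book value $246,600.
Year 2: ⌊$246,600 × 150%/6⌋ = $61,650. Book value $184,950.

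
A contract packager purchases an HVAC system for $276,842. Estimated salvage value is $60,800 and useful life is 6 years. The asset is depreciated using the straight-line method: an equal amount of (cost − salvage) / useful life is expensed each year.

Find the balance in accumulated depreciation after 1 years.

$36,007

Depreciable base = $276,842 − $60,800 = $216,042.
Annual expense = $216,042 / 6 = $36,007.
End of year 1: book value $240,835.
Accumulated through year 1 = $276,842 − $240,835 = $36,007.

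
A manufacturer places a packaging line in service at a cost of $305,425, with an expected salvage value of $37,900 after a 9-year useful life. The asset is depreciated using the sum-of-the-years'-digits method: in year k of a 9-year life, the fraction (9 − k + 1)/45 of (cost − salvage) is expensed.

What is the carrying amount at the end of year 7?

Depreciable base = $305,425 − $37,900 = $267,525.
Sum of the years' digits = 9+8+7+6+5+4+3+2+1 = 45.
Year 1: $267,525 × 9/45 = $53,505. Book value $251,920.
Year 2: $267,525 × 8/45 = $47,560. Book value $204,360.
Year 3: $267,525 × 7/45 = $41,615. Book value $162,745.
Year 4: $267,525 × 6/45 = $35,670. Book value $127,075.
Year 5: $267,525 × 5/45 = $29,725. Book value $97,350.
Year 6: $267,525 × 4/45 = $23,780. Book value $73,570.
Year 7: $267,525 × 3/45 = $17,835. Book value $55,735.

$55,735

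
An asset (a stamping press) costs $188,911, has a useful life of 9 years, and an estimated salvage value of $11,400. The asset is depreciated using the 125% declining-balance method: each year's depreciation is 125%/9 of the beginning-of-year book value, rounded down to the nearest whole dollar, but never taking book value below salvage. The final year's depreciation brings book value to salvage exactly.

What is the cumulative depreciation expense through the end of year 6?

Depreciable base = $188,911 − $11,400 = $177,511.
Year 1: ⌊$188,911 × 125%/9⌋ = $26,237. Book value $162,674.
Year 2: ⌊$162,674 × 125%/9⌋ = $22,593. Book value $140,081.
Year 3: ⌊$140,081 × 125%/9⌋ = $19,455. Book value $120,626.
Year 4: ⌊$120,626 × 125%/9⌋ = $16,753. Book value $103,873.
Year 5: ⌊$103,873 × 125%/9⌋ = $14,426. Book value $89,447.
Year 6: ⌊$89,447 × 125%/9⌋ = $12,423. Book value $77,024.
Accumulated through year 6 = $188,911 − $77,024 = $111,887.

$111,887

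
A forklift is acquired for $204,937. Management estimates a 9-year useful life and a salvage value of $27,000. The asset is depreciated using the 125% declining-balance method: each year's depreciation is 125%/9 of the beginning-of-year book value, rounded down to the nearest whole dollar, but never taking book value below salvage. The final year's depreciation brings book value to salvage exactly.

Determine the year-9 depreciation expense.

$34,960

Depreciable base = $204,937 − $27,000 = $177,937.
Year 1: ⌊$204,937 × 125%/9⌋ = $28,463. Book value $176,474.
Year 2: ⌊$176,474 × 125%/9⌋ = $24,510. Book value $151,964.
Year 3: ⌊$151,964 × 125%/9⌋ = $21,106. Book value $130,858.
Year 4: ⌊$130,858 × 125%/9⌋ = $18,174. Book value $112,684.
Year 5: ⌊$112,684 × 125%/9⌋ = $15,650. Book value $97,034.
Year 6: ⌊$97,034 × 125%/9⌋ = $13,476. Book value $83,558.
Year 7: ⌊$83,558 × 125%/9⌋ = $11,605. Book value $71,953.
Year 8: ⌊$71,953 × 125%/9⌋ = $9,993. Book value $61,960.
Year 9 (final): $61,960 − $27,000 = $34,960. Book value $27,000.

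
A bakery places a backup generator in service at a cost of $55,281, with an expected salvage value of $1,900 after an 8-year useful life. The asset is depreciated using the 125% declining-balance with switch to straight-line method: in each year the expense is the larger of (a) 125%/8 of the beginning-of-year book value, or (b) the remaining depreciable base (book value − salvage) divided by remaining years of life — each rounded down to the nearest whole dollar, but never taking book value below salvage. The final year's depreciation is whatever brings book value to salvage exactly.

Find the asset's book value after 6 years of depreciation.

Depreciable base = $55,281 − $1,900 = $53,381.
Year 1: DB = ⌊$55,281 × 125%/8⌋ = $8,637; SL = ⌊$53,381/8⌋ = $6,672 → take DB $8,637. Book value $46,644.
Year 2: DB = ⌊$46,644 × 125%/8⌋ = $7,288; SL = ⌊$44,744/7⌋ = $6,392 → take DB $7,288. Book value $39,356.
Year 3: DB = ⌊$39,356 × 125%/8⌋ = $6,149; SL = ⌊$37,456/6⌋ = $6,242 → take SL $6,242. Book value $33,114.
Year 4: DB = ⌊$33,114 × 125%/8⌋ = $5,174; SL = ⌊$31,214/5⌋ = $6,242 → take SL $6,242. Book value $26,872.
Year 5: DB = ⌊$26,872 × 125%/8⌋ = $4,198; SL = ⌊$24,972/4⌋ = $6,243 → take SL $6,243. Book value $20,629.
Year 6: DB = ⌊$20,629 × 125%/8⌋ = $3,223; SL = ⌊$18,729/3⌋ = $6,243 → take SL $6,243. Book value $14,386.

$14,386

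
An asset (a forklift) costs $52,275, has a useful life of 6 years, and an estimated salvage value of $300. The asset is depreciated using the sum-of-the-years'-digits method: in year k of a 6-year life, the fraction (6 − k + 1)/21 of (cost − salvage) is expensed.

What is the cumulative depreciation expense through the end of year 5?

$49,500

Depreciable base = $52,275 − $300 = $51,975.
Sum of the years' digits = 6+5+4+3+2+1 = 21.
Year 1: $51,975 × 6/21 = $14,850. Book value $37,425.
Year 2: $51,975 × 5/21 = $12,375. Book value $25,050.
Year 3: $51,975 × 4/21 = $9,900. Book value $15,150.
Year 4: $51,975 × 3/21 = $7,425. Book value $7,725.
Year 5: $51,975 × 2/21 = $4,950. Book value $2,775.
Accumulated through year 5 = $52,275 − $2,775 = $49,500.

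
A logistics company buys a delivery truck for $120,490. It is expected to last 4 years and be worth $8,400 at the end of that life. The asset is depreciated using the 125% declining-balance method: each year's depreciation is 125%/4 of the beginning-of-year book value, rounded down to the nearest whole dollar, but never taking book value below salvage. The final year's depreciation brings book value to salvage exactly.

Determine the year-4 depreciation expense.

Depreciable base = $120,490 − $8,400 = $112,090.
Year 1: ⌊$120,490 × 125%/4⌋ = $37,653. Book value $82,837.
Year 2: ⌊$82,837 × 125%/4⌋ = $25,886. Book value $56,951.
Year 3: ⌊$56,951 × 125%/4⌋ = $17,797. Book value $39,154.
Year 4 (final): $39,154 − $8,400 = $30,754. Book value $8,400.

$30,754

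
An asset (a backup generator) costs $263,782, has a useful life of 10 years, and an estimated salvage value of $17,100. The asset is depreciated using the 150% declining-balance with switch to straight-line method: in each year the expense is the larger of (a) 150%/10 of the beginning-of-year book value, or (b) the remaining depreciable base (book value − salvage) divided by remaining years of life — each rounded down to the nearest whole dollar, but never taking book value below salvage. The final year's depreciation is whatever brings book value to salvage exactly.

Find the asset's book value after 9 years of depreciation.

Depreciable base = $263,782 − $17,100 = $246,682.
Year 1: DB = ⌊$263,782 × 150%/10⌋ = $39,567; SL = ⌊$246,682/10⌋ = $24,668 → take DB $39,567. Book value $224,215.
Year 2: DB = ⌊$224,215 × 150%/10⌋ = $33,632; SL = ⌊$207,115/9⌋ = $23,012 → take DB $33,632. Book value $190,583.
Year 3: DB = ⌊$190,583 × 150%/10⌋ = $28,587; SL = ⌊$173,483/8⌋ = $21,685 → take DB $28,587. Book value $161,996.
Year 4: DB = ⌊$161,996 × 150%/10⌋ = $24,299; SL = ⌊$144,896/7⌋ = $20,699 → take DB $24,299. Book value $137,697.
Year 5: DB = ⌊$137,697 × 150%/10⌋ = $20,654; SL = ⌊$120,597/6⌋ = $20,099 → take DB $20,654. Book value $117,043.
Year 6: DB = ⌊$117,043 × 150%/10⌋ = $17,556; SL = ⌊$99,943/5⌋ = $19,988 → take SL $19,988. Book value $97,055.
Year 7: DB = ⌊$97,055 × 150%/10⌋ = $14,558; SL = ⌊$79,955/4⌋ = $19,988 → take SL $19,988. Book value $77,067.
Year 8: DB = ⌊$77,067 × 150%/10⌋ = $11,560; SL = ⌊$59,967/3⌋ = $19,989 → take SL $19,989. Book value $57,078.
Year 9: DB = ⌊$57,078 × 150%/10⌋ = $8,561; SL = ⌊$39,978/2⌋ = $19,989 → take SL $19,989. Book value $37,089.

$37,089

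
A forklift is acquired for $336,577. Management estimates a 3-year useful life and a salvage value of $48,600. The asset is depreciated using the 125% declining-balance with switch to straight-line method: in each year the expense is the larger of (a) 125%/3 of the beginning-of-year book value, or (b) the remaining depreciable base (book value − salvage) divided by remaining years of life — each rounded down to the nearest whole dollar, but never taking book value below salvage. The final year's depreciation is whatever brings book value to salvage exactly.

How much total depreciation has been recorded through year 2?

Depreciable base = $336,577 − $48,600 = $287,977.
Year 1: DB = ⌊$336,577 × 125%/3⌋ = $140,240; SL = ⌊$287,977/3⌋ = $95,992 → take DB $140,240. Book value $196,337.
Year 2: DB = ⌊$196,337 × 125%/3⌋ = $81,807; SL = ⌊$147,737/2⌋ = $73,868 → take DB $81,807. Book value $114,530.
Accumulated through year 2 = $336,577 − $114,530 = $222,047.

$222,047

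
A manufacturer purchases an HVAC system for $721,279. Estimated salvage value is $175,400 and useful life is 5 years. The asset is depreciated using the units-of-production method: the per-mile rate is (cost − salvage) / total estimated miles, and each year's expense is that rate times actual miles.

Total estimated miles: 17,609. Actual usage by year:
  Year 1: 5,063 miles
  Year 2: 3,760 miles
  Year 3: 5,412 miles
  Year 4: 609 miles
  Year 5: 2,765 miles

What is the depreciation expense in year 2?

$116,560

Depreciable base = $721,279 − $175,400 = $545,879.
Rate = $545,879 / 17,609 miles = $31 per mile.
Year 1: 5,063 × $31 = $156,953. Book value $564,326.
Year 2: 3,760 × $31 = $116,560. Book value $447,766.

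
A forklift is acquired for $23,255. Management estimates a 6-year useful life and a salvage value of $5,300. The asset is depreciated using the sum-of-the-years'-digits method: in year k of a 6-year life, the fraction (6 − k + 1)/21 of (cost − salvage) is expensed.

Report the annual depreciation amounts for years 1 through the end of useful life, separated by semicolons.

Depreciable base = $23,255 − $5,300 = $17,955.
Sum of the years' digits = 6+5+4+3+2+1 = 21.
Year 1: $17,955 × 6/21 = $5,130. Book value $18,125.
Year 2: $17,955 × 5/21 = $4,275. Book value $13,850.
Year 3: $17,955 × 4/21 = $3,420. Book value $10,430.
Year 4: $17,955 × 3/21 = $2,565. Book value $7,865.
Year 5: $17,955 × 2/21 = $1,710. Book value $6,155.
Year 6: $17,955 × 1/21 = $855. Book value $5,300.

$5,130; $4,275; $3,420; $2,565; $1,710; $855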